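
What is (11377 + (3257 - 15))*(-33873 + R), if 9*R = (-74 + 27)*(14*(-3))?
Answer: -491982953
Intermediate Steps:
R = 658/3 (R = ((-74 + 27)*(14*(-3)))/9 = (-47*(-42))/9 = (1/9)*1974 = 658/3 ≈ 219.33)
(11377 + (3257 - 15))*(-33873 + R) = (11377 + (3257 - 15))*(-33873 + 658/3) = (11377 + 3242)*(-100961/3) = 14619*(-100961/3) = -491982953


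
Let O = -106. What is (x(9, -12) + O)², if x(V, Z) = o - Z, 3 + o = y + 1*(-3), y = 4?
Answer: 9216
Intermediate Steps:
o = -2 (o = -3 + (4 + 1*(-3)) = -3 + (4 - 3) = -3 + 1 = -2)
x(V, Z) = -2 - Z
(x(9, -12) + O)² = ((-2 - 1*(-12)) - 106)² = ((-2 + 12) - 106)² = (10 - 106)² = (-96)² = 9216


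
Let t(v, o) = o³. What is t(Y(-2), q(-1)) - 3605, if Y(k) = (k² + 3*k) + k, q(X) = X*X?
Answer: -3604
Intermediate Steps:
q(X) = X²
Y(k) = k² + 4*k
t(Y(-2), q(-1)) - 3605 = ((-1)²)³ - 3605 = 1³ - 3605 = 1 - 3605 = -3604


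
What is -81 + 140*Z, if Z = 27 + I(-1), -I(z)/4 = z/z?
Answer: 3139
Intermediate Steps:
I(z) = -4 (I(z) = -4*z/z = -4*1 = -4)
Z = 23 (Z = 27 - 4 = 23)
-81 + 140*Z = -81 + 140*23 = -81 + 3220 = 3139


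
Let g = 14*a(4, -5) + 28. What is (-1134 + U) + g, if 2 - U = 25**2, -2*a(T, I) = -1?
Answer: -1722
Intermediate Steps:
a(T, I) = 1/2 (a(T, I) = -1/2*(-1) = 1/2)
U = -623 (U = 2 - 1*25**2 = 2 - 1*625 = 2 - 625 = -623)
g = 35 (g = 14*(1/2) + 28 = 7 + 28 = 35)
(-1134 + U) + g = (-1134 - 623) + 35 = -1757 + 35 = -1722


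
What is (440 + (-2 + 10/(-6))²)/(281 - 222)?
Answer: 4081/531 ≈ 7.6855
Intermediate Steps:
(440 + (-2 + 10/(-6))²)/(281 - 222) = (440 + (-2 + 10*(-⅙))²)/59 = (440 + (-2 - 5/3)²)/59 = (440 + (-11/3)²)/59 = (440 + 121/9)/59 = (1/59)*(4081/9) = 4081/531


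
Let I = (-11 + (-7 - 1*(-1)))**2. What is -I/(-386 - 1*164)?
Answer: 289/550 ≈ 0.52545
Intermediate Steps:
I = 289 (I = (-11 + (-7 + 1))**2 = (-11 - 6)**2 = (-17)**2 = 289)
-I/(-386 - 1*164) = -289/(-386 - 1*164) = -289/(-386 - 164) = -289/(-550) = -289*(-1)/550 = -1*(-289/550) = 289/550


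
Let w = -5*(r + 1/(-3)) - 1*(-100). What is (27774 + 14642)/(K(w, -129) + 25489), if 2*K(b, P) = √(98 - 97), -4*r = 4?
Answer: 84832/50979 ≈ 1.6641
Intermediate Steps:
r = -1 (r = -¼*4 = -1)
w = 320/3 (w = -5*(-1 + 1/(-3)) - 1*(-100) = -5*(-1 - ⅓) + 100 = -5*(-4/3) + 100 = 20/3 + 100 = 320/3 ≈ 106.67)
K(b, P) = ½ (K(b, P) = √(98 - 97)/2 = √1/2 = (½)*1 = ½)
(27774 + 14642)/(K(w, -129) + 25489) = (27774 + 14642)/(½ + 25489) = 42416/(50979/2) = 42416*(2/50979) = 84832/50979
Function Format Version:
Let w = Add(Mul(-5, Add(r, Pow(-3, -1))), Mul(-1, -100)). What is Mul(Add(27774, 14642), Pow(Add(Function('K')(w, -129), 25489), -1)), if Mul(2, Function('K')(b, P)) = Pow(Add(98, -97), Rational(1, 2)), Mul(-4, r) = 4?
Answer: Rational(84832, 50979) ≈ 1.6641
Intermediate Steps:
r = -1 (r = Mul(Rational(-1, 4), 4) = -1)
w = Rational(320, 3) (w = Add(Mul(-5, Add(-1, Pow(-3, -1))), Mul(-1, -100)) = Add(Mul(-5, Add(-1, Rational(-1, 3))), 100) = Add(Mul(-5, Rational(-4, 3)), 100) = Add(Rational(20, 3), 100) = Rational(320, 3) ≈ 106.67)
Function('K')(b, P) = Rational(1, 2) (Function('K')(b, P) = Mul(Rational(1, 2), Pow(Add(98, -97), Rational(1, 2))) = Mul(Rational(1, 2), Pow(1, Rational(1, 2))) = Mul(Rational(1, 2), 1) = Rational(1, 2))
Mul(Add(27774, 14642), Pow(Add(Function('K')(w, -129), 25489), -1)) = Mul(Add(27774, 14642), Pow(Add(Rational(1, 2), 25489), -1)) = Mul(42416, Pow(Rational(50979, 2), -1)) = Mul(42416, Rational(2, 50979)) = Rational(84832, 50979)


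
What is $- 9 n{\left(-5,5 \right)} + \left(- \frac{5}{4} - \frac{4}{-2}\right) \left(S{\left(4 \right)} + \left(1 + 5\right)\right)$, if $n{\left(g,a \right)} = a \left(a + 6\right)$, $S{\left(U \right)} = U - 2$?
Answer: $-489$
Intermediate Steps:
$S{\left(U \right)} = -2 + U$
$n{\left(g,a \right)} = a \left(6 + a\right)$
$- 9 n{\left(-5,5 \right)} + \left(- \frac{5}{4} - \frac{4}{-2}\right) \left(S{\left(4 \right)} + \left(1 + 5\right)\right) = - 9 \cdot 5 \left(6 + 5\right) + \left(- \frac{5}{4} - \frac{4}{-2}\right) \left(\left(-2 + 4\right) + \left(1 + 5\right)\right) = - 9 \cdot 5 \cdot 11 + \left(\left(-5\right) \frac{1}{4} - -2\right) \left(2 + 6\right) = \left(-9\right) 55 + \left(- \frac{5}{4} + 2\right) 8 = -495 + \frac{3}{4} \cdot 8 = -495 + 6 = -489$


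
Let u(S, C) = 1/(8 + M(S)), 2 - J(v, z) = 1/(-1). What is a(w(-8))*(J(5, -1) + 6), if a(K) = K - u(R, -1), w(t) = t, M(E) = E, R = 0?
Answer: -585/8 ≈ -73.125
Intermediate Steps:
J(v, z) = 3 (J(v, z) = 2 - 1/(-1) = 2 - 1*(-1) = 2 + 1 = 3)
u(S, C) = 1/(8 + S)
a(K) = -⅛ + K (a(K) = K - 1/(8 + 0) = K - 1/8 = K - 1*⅛ = K - ⅛ = -⅛ + K)
a(w(-8))*(J(5, -1) + 6) = (-⅛ - 8)*(3 + 6) = -65/8*9 = -585/8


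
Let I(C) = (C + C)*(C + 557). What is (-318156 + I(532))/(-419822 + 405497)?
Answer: -56036/955 ≈ -58.676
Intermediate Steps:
I(C) = 2*C*(557 + C) (I(C) = (2*C)*(557 + C) = 2*C*(557 + C))
(-318156 + I(532))/(-419822 + 405497) = (-318156 + 2*532*(557 + 532))/(-419822 + 405497) = (-318156 + 2*532*1089)/(-14325) = (-318156 + 1158696)*(-1/14325) = 840540*(-1/14325) = -56036/955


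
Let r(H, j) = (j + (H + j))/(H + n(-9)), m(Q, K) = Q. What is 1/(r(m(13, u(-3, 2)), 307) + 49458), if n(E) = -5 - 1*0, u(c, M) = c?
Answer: 8/396291 ≈ 2.0187e-5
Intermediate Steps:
n(E) = -5 (n(E) = -5 + 0 = -5)
r(H, j) = (H + 2*j)/(-5 + H) (r(H, j) = (j + (H + j))/(H - 5) = (H + 2*j)/(-5 + H))
1/(r(m(13, u(-3, 2)), 307) + 49458) = 1/((13 + 2*307)/(-5 + 13) + 49458) = 1/((13 + 614)/8 + 49458) = 1/((1/8)*627 + 49458) = 1/(627/8 + 49458) = 1/(396291/8) = 8/396291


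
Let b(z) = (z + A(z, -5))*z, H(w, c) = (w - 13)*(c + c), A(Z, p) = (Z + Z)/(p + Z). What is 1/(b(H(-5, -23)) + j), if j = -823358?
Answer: -823/112016834 ≈ -7.3471e-6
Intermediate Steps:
A(Z, p) = 2*Z/(Z + p) (A(Z, p) = (2*Z)/(Z + p) = 2*Z/(Z + p))
H(w, c) = 2*c*(-13 + w) (H(w, c) = (-13 + w)*(2*c) = 2*c*(-13 + w))
b(z) = z*(z + 2*z/(-5 + z)) (b(z) = (z + 2*z/(z - 5))*z = (z + 2*z/(-5 + z))*z = z*(z + 2*z/(-5 + z)))
1/(b(H(-5, -23)) + j) = 1/((2*(-23)*(-13 - 5))**2*(-3 + 2*(-23)*(-13 - 5))/(-5 + 2*(-23)*(-13 - 5)) - 823358) = 1/((2*(-23)*(-18))**2*(-3 + 2*(-23)*(-18))/(-5 + 2*(-23)*(-18)) - 823358) = 1/(828**2*(-3 + 828)/(-5 + 828) - 823358) = 1/(685584*825/823 - 823358) = 1/(685584*(1/823)*825 - 823358) = 1/(565606800/823 - 823358) = 1/(-112016834/823) = -823/112016834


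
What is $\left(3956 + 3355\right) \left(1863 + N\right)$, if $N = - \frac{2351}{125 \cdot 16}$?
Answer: $\frac{27223597839}{2000} \approx 1.3612 \cdot 10^{7}$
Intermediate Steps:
$N = - \frac{2351}{2000} \approx -1.1755$
$\left(3956 + 3355\right) \left(1863 + N\right) = \left(3956 + 3355\right) \left(1863 - \frac{2351}{2000}\right) = 7311 \cdot \frac{3723649}{2000} = \frac{27223597839}{2000}$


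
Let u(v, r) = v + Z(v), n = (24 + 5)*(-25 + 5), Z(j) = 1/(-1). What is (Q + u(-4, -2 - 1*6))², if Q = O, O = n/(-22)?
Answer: 55225/121 ≈ 456.40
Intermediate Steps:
Z(j) = -1
n = -580 (n = 29*(-20) = -580)
O = 290/11 (O = -580/(-22) = -580*(-1/22) = 290/11 ≈ 26.364)
u(v, r) = -1 + v (u(v, r) = v - 1 = -1 + v)
Q = 290/11 ≈ 26.364
(Q + u(-4, -2 - 1*6))² = (290/11 + (-1 - 4))² = (290/11 - 5)² = (235/11)² = 55225/121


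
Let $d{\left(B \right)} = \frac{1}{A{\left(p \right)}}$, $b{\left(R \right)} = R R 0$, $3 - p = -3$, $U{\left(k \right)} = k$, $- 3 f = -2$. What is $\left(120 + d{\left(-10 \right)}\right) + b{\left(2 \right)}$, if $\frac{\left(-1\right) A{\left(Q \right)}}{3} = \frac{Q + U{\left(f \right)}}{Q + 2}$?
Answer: $\frac{598}{5} \approx 119.6$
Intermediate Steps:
$f = \frac{2}{3}$ ($f = \left(- \frac{1}{3}\right) \left(-2\right) = \frac{2}{3} \approx 0.66667$)
$p = 6$ ($p = 3 - -3 = 3 + 3 = 6$)
$b{\left(R \right)} = 0$ ($b{\left(R \right)} = R^{2} \cdot 0 = 0$)
$A{\left(Q \right)} = - \frac{3 \left(\frac{2}{3} + Q\right)}{2 + Q}$ ($A{\left(Q \right)} = - 3 \frac{Q + \frac{2}{3}}{Q + 2} = - 3 \frac{\frac{2}{3} + Q}{2 + Q} = - \frac{3 \left(\frac{2}{3} + Q\right)}{2 + Q}$)
$d{\left(B \right)} = - \frac{2}{5}$ ($d{\left(B \right)} = \frac{1}{\frac{1}{2 + 6} \left(-2 - 18\right)} = \frac{1}{\frac{1}{8} \left(-2 - 18\right)} = \frac{1}{\frac{1}{8} \left(-20\right)} = \frac{1}{- \frac{5}{2}} = - \frac{2}{5}$)
$\left(120 + d{\left(-10 \right)}\right) + b{\left(2 \right)} = \left(120 - \frac{2}{5}\right) + 0 = \frac{598}{5} + 0 = \frac{598}{5}$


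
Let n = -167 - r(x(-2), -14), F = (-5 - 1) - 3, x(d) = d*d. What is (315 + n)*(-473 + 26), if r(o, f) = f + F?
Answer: -76437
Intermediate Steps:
x(d) = d²
F = -9 (F = -6 - 3 = -9)
r(o, f) = -9 + f (r(o, f) = f - 9 = -9 + f)
n = -144 (n = -167 - (-9 - 14) = -167 - 1*(-23) = -167 + 23 = -144)
(315 + n)*(-473 + 26) = (315 - 144)*(-473 + 26) = 171*(-447) = -76437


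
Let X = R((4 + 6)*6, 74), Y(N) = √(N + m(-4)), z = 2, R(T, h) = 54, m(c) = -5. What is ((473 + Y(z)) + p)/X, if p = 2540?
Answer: 3013/54 + I*√3/54 ≈ 55.796 + 0.032075*I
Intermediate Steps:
Y(N) = √(-5 + N) (Y(N) = √(N - 5) = √(-5 + N))
X = 54
((473 + Y(z)) + p)/X = ((473 + √(-5 + 2)) + 2540)/54 = ((473 + √(-3)) + 2540)*(1/54) = ((473 + I*√3) + 2540)*(1/54) = (3013 + I*√3)*(1/54) = 3013/54 + I*√3/54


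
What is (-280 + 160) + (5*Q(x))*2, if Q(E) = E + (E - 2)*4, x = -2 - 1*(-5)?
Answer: -50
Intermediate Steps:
x = 3 (x = -2 + 5 = 3)
Q(E) = -8 + 5*E (Q(E) = E + (-2 + E)*4 = E + (-8 + 4*E) = -8 + 5*E)
(-280 + 160) + (5*Q(x))*2 = (-280 + 160) + (5*(-8 + 5*3))*2 = -120 + (5*(-8 + 15))*2 = -120 + (5*7)*2 = -120 + 35*2 = -120 + 70 = -50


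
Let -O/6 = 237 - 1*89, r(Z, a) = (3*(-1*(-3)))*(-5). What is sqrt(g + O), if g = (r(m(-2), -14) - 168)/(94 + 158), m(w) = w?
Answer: I*sqrt(1567923)/42 ≈ 29.814*I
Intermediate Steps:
r(Z, a) = -45 (r(Z, a) = (3*3)*(-5) = 9*(-5) = -45)
O = -888 (O = -6*(237 - 1*89) = -6*(237 - 89) = -6*148 = -888)
g = -71/84 (g = (-45 - 168)/(94 + 158) = -213/252 = -213*1/252 = -71/84 ≈ -0.84524)
sqrt(g + O) = sqrt(-71/84 - 888) = sqrt(-74663/84) = I*sqrt(1567923)/42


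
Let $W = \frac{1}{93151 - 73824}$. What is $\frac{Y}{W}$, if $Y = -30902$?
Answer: $-597242954$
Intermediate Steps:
$W = \frac{1}{19327} \approx 5.1741 \cdot 10^{-5}$
$\frac{Y}{W} = - 30902 \frac{1}{\frac{1}{19327}} = \left(-30902\right) 19327 = -597242954$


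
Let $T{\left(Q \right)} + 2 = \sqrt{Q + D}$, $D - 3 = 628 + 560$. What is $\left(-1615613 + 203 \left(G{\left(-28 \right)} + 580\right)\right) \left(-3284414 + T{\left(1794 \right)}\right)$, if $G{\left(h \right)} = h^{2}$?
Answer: $4396916671936 - 1338721 \sqrt{2985} \approx 4.3968 \cdot 10^{12}$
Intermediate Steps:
$D = 1191$ ($D = 3 + \left(628 + 560\right) = 3 + 1188 = 1191$)
$T{\left(Q \right)} = -2 + \sqrt{1191 + Q}$ ($T{\left(Q \right)} = -2 + \sqrt{Q + 1191} = -2 + \sqrt{1191 + Q}$)
$\left(-1615613 + 203 \left(G{\left(-28 \right)} + 580\right)\right) \left(-3284414 + T{\left(1794 \right)}\right) = \left(-1615613 + 203 \left(\left(-28\right)^{2} + 580\right)\right) \left(-3284414 - \left(2 - \sqrt{1191 + 1794}\right)\right) = \left(-1615613 + 203 \left(784 + 580\right)\right) \left(-3284414 - \left(2 - \sqrt{2985}\right)\right) = \left(-1615613 + 203 \cdot 1364\right) \left(-3284416 + \sqrt{2985}\right) = \left(-1615613 + 276892\right) \left(-3284416 + \sqrt{2985}\right) = - 1338721 \left(-3284416 + \sqrt{2985}\right) = 4396916671936 - 1338721 \sqrt{2985}$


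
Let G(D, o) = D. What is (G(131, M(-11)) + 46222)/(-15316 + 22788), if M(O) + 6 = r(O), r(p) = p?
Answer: 46353/7472 ≈ 6.2036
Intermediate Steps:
M(O) = -6 + O
(G(131, M(-11)) + 46222)/(-15316 + 22788) = (131 + 46222)/(-15316 + 22788) = 46353/7472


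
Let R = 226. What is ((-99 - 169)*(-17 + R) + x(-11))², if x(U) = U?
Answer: 3138576529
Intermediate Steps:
((-99 - 169)*(-17 + R) + x(-11))² = ((-99 - 169)*(-17 + 226) - 11)² = (-268*209 - 11)² = (-56012 - 11)² = (-56023)² = 3138576529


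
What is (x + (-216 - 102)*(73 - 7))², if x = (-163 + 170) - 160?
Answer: 446941881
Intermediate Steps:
x = -153 (x = 7 - 160 = -153)
(x + (-216 - 102)*(73 - 7))² = (-153 + (-216 - 102)*(73 - 7))² = (-153 - 318*66)² = (-153 - 20988)² = (-21141)² = 446941881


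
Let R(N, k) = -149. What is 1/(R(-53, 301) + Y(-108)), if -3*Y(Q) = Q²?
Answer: -1/4037 ≈ -0.00024771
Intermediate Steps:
Y(Q) = -Q²/3
1/(R(-53, 301) + Y(-108)) = 1/(-149 - ⅓*(-108)²) = 1/(-149 - ⅓*11664) = 1/(-149 - 3888) = 1/(-4037) = -1/4037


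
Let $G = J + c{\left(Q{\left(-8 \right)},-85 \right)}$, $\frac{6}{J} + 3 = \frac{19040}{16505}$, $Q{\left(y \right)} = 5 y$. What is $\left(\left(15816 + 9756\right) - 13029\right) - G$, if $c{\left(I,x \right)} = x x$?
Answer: $\frac{32433016}{6095} \approx 5321.3$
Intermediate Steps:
$J = - \frac{19806}{6095}$ ($J = \frac{6}{-3 + \frac{19040}{16505}} = \frac{6}{-3 + 19040 \cdot \frac{1}{16505}} = \frac{6}{-3 + \frac{3808}{3301}} = \frac{6}{- \frac{6095}{3301}} = 6 \left(- \frac{3301}{6095}\right) = - \frac{19806}{6095} \approx -3.2495$)
$c{\left(I,x \right)} = x^{2}$
$G = \frac{44016569}{6095}$ ($G = - \frac{19806}{6095} + \left(-85\right)^{2} = - \frac{19806}{6095} + 7225 = \frac{44016569}{6095} \approx 7221.8$)
$\left(\left(15816 + 9756\right) - 13029\right) - G = \left(\left(15816 + 9756\right) - 13029\right) - \frac{44016569}{6095} = \left(25572 - 13029\right) - \frac{44016569}{6095} = 12543 - \frac{44016569}{6095} = \frac{32433016}{6095}$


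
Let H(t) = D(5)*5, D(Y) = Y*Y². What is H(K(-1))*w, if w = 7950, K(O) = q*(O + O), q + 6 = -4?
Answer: 4968750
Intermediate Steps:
q = -10 (q = -6 - 4 = -10)
D(Y) = Y³
K(O) = -20*O (K(O) = -10*(O + O) = -20*O)
H(t) = 625 (H(t) = 5³*5 = 125*5 = 625)
H(K(-1))*w = 625*7950 = 4968750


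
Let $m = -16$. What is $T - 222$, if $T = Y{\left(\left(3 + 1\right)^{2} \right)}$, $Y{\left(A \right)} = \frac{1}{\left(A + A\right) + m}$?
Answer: $- \frac{3551}{16} \approx -221.94$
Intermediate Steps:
$Y{\left(A \right)} = \frac{1}{-16 + 2 A}$ ($Y{\left(A \right)} = \frac{1}{\left(A + A\right) - 16} = \frac{1}{2 A - 16} = \frac{1}{-16 + 2 A}$)
$T = \frac{1}{16}$ ($T = \frac{1}{2 \left(-8 + \left(3 + 1\right)^{2}\right)} = \frac{1}{2 \left(-8 + 4^{2}\right)} = \frac{1}{2 \left(-8 + 16\right)} = \frac{1}{2 \cdot 8} = \frac{1}{2} \cdot \frac{1}{8} = \frac{1}{16} \approx 0.0625$)
$T - 222 = \frac{1}{16} - 222 = - \frac{3551}{16}$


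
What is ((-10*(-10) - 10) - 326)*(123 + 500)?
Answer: -147028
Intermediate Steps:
((-10*(-10) - 10) - 326)*(123 + 500) = ((100 - 10) - 326)*623 = (90 - 326)*623 = -236*623 = -147028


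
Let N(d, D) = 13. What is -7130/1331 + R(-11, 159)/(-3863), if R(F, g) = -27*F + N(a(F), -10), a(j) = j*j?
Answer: -27955800/5141653 ≈ -5.4371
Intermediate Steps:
a(j) = j²
R(F, g) = 13 - 27*F (R(F, g) = -27*F + 13 = 13 - 27*F)
-7130/1331 + R(-11, 159)/(-3863) = -7130/1331 + (13 - 27*(-11))/(-3863) = -7130*1/1331 + (13 + 297)*(-1/3863) = -7130/1331 + 310*(-1/3863) = -7130/1331 - 310/3863 = -27955800/5141653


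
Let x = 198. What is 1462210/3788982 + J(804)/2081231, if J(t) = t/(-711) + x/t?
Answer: 16107622819857203/41739257795684706 ≈ 0.38591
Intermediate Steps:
J(t) = 198/t - t/711 (J(t) = t/(-711) + 198/t = t*(-1/711) + 198/t = -t/711 + 198/t = 198/t - t/711)
1462210/3788982 + J(804)/2081231 = 1462210/3788982 + (198/804 - 1/711*804)/2081231 = 1462210*(1/3788982) + (198*(1/804) - 268/237)*(1/2081231) = 731105/1894491 + (33/134 - 268/237)*(1/2081231) = 731105/1894491 - 28091/31758*1/2081231 = 731105/1894491 - 28091/66095734098 = 16107622819857203/41739257795684706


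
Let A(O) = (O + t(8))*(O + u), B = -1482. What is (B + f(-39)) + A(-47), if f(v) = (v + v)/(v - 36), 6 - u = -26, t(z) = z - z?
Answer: -19399/25 ≈ -775.96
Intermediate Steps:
t(z) = 0
u = 32 (u = 6 - 1*(-26) = 6 + 26 = 32)
A(O) = O*(32 + O) (A(O) = (O + 0)*(O + 32) = O*(32 + O))
f(v) = 2*v/(-36 + v) (f(v) = (2*v)/(-36 + v) = 2*v/(-36 + v))
(B + f(-39)) + A(-47) = (-1482 + 2*(-39)/(-36 - 39)) - 47*(32 - 47) = (-1482 + 2*(-39)/(-75)) - 47*(-15) = (-1482 + 2*(-39)*(-1/75)) + 705 = (-1482 + 26/25) + 705 = -37024/25 + 705 = -19399/25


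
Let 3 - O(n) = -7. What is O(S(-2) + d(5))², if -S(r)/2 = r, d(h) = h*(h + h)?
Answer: 100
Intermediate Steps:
d(h) = 2*h² (d(h) = h*(2*h) = 2*h²)
S(r) = -2*r
O(n) = 10 (O(n) = 3 - 1*(-7) = 3 + 7 = 10)
O(S(-2) + d(5))² = 10² = 100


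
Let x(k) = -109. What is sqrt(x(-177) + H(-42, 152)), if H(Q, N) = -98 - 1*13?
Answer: 2*I*sqrt(55) ≈ 14.832*I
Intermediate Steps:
H(Q, N) = -111 (H(Q, N) = -98 - 13 = -111)
sqrt(x(-177) + H(-42, 152)) = sqrt(-109 - 111) = sqrt(-220) = 2*I*sqrt(55)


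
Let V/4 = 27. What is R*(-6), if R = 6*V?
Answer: -3888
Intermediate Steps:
V = 108 (V = 4*27 = 108)
R = 648 (R = 6*108 = 648)
R*(-6) = 648*(-6) = -3888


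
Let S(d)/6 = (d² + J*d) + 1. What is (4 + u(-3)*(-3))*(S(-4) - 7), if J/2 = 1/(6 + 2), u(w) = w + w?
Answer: 1958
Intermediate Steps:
u(w) = 2*w
J = ¼ (J = 2/(6 + 2) = 2/8 = 2*(⅛) = ¼ ≈ 0.25000)
S(d) = 6 + 6*d² + 3*d/2 (S(d) = 6*((d² + d/4) + 1) = 6*(1 + d² + d/4) = 6 + 6*d² + 3*d/2)
(4 + u(-3)*(-3))*(S(-4) - 7) = (4 + (2*(-3))*(-3))*((6 + 6*(-4)² + (3/2)*(-4)) - 7) = (4 - 6*(-3))*((6 + 6*16 - 6) - 7) = (4 + 18)*((6 + 96 - 6) - 7) = 22*(96 - 7) = 22*89 = 1958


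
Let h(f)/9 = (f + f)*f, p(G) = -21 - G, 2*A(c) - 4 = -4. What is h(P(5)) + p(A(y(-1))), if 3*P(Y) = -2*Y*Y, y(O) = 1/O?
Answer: 4979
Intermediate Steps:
y(O) = 1/O
P(Y) = -2*Y²/3 (P(Y) = (-2*Y*Y)/3 = (-2*Y²)/3 = -2*Y²/3)
A(c) = 0 (A(c) = 2 + (½)*(-4) = 2 - 2 = 0)
h(f) = 18*f² (h(f) = 9*((f + f)*f) = 9*((2*f)*f) = 9*(2*f²) = 18*f²)
h(P(5)) + p(A(y(-1))) = 18*(-⅔*5²)² + (-21 - 1*0) = 18*(-⅔*25)² + (-21 + 0) = 18*(-50/3)² - 21 = 18*(2500/9) - 21 = 5000 - 21 = 4979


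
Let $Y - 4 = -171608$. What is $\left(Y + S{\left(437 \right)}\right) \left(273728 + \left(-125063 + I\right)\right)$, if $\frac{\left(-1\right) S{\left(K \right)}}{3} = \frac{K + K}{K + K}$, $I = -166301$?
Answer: $3026461052$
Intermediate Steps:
$Y = -171604$ ($Y = 4 - 171608 = -171604$)
$S{\left(K \right)} = -3$ ($S{\left(K \right)} = - 3 \frac{K + K}{K + K} = - 3 \frac{2 K}{2 K} = - 3 \cdot 2 K \frac{1}{2 K} = \left(-3\right) 1 = -3$)
$\left(Y + S{\left(437 \right)}\right) \left(273728 + \left(-125063 + I\right)\right) = \left(-171604 - 3\right) \left(273728 - 291364\right) = - 171607 \left(273728 - 291364\right) = \left(-171607\right) \left(-17636\right) = 3026461052$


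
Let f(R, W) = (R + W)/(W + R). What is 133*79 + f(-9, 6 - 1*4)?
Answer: 10508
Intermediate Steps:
f(R, W) = 1 (f(R, W) = (R + W)/(R + W) = 1)
133*79 + f(-9, 6 - 1*4) = 133*79 + 1 = 10507 + 1 = 10508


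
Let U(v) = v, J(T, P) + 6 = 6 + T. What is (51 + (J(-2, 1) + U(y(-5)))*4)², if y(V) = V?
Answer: 529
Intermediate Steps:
J(T, P) = T (J(T, P) = -6 + (6 + T) = T)
(51 + (J(-2, 1) + U(y(-5)))*4)² = (51 + (-2 - 5)*4)² = (51 - 7*4)² = (51 - 28)² = 23² = 529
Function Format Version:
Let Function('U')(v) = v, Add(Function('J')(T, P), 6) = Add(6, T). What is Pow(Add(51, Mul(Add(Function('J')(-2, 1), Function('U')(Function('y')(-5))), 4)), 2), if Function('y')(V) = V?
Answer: 529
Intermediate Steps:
Function('J')(T, P) = T (Function('J')(T, P) = Add(-6, Add(6, T)) = T)
Pow(Add(51, Mul(Add(Function('J')(-2, 1), Function('U')(Function('y')(-5))), 4)), 2) = Pow(Add(51, Mul(Add(-2, -5), 4)), 2) = Pow(Add(51, Mul(-7, 4)), 2) = Pow(Add(51, -28), 2) = Pow(23, 2) = 529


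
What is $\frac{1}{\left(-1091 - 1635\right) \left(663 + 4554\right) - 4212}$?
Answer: $- \frac{1}{14225754} \approx -7.0295 \cdot 10^{-8}$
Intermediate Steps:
$\frac{1}{\left(-1091 - 1635\right) \left(663 + 4554\right) - 4212} = \frac{1}{\left(-2726\right) 5217 - 4212} = \frac{1}{-14221542 - 4212} = \frac{1}{-14225754} = - \frac{1}{14225754}$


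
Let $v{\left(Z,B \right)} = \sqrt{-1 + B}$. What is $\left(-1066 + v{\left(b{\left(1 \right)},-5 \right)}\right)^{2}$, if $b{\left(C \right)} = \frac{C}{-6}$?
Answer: $\left(1066 - i \sqrt{6}\right)^{2} \approx 1.1364 \cdot 10^{6} - 5222.0 i$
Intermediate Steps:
$b{\left(C \right)} = - \frac{C}{6}$ ($b{\left(C \right)} = C \left(- \frac{1}{6}\right) = - \frac{C}{6}$)
$\left(-1066 + v{\left(b{\left(1 \right)},-5 \right)}\right)^{2} = \left(-1066 + \sqrt{-1 - 5}\right)^{2} = \left(-1066 + \sqrt{-6}\right)^{2} = \left(-1066 + i \sqrt{6}\right)^{2}$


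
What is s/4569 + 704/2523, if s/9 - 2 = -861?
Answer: -5429579/3842529 ≈ -1.4130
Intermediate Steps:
s = -7731 (s = 18 + 9*(-861) = 18 - 7749 = -7731)
s/4569 + 704/2523 = -7731/4569 + 704/2523 = -7731*1/4569 + 704*(1/2523) = -2577/1523 + 704/2523 = -5429579/3842529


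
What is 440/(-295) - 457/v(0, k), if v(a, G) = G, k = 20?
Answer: -28723/1180 ≈ -24.342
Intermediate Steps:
440/(-295) - 457/v(0, k) = 440/(-295) - 457/20 = 440*(-1/295) - 457*1/20 = -88/59 - 457/20 = -28723/1180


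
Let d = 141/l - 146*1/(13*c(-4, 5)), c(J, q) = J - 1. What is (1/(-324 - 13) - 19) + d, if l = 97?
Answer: -32516021/2124785 ≈ -15.303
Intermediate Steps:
c(J, q) = -1 + J
d = 23327/6305 (d = 141/97 - 146*1/(13*(-1 - 4)) = 141*(1/97) - 146/((-5*13)) = 141/97 - 146/(-65) = 141/97 - 146*(-1/65) = 141/97 + 146/65 = 23327/6305 ≈ 3.6998)
(1/(-324 - 13) - 19) + d = (1/(-324 - 13) - 19) + 23327/6305 = (1/(-337) - 19) + 23327/6305 = (-1/337 - 19) + 23327/6305 = -6404/337 + 23327/6305 = -32516021/2124785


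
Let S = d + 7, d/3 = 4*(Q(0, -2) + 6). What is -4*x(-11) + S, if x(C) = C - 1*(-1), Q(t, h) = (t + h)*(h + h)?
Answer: 215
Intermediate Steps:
Q(t, h) = 2*h*(h + t) (Q(t, h) = (h + t)*(2*h) = 2*h*(h + t))
d = 168 (d = 3*(4*(2*(-2)*(-2 + 0) + 6)) = 3*(4*(2*(-2)*(-2) + 6)) = 3*(4*(8 + 6)) = 3*(4*14) = 3*56 = 168)
S = 175 (S = 168 + 7 = 175)
x(C) = 1 + C (x(C) = C + 1 = 1 + C)
-4*x(-11) + S = -4*(1 - 11) + 175 = -4*(-10) + 175 = 40 + 175 = 215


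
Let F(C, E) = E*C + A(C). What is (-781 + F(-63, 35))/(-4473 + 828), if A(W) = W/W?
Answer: 199/243 ≈ 0.81893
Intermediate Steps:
A(W) = 1
F(C, E) = 1 + C*E (F(C, E) = E*C + 1 = C*E + 1 = 1 + C*E)
(-781 + F(-63, 35))/(-4473 + 828) = (-781 + (1 - 63*35))/(-4473 + 828) = (-781 + (1 - 2205))/(-3645) = (-781 - 2204)*(-1/3645) = -2985*(-1/3645) = 199/243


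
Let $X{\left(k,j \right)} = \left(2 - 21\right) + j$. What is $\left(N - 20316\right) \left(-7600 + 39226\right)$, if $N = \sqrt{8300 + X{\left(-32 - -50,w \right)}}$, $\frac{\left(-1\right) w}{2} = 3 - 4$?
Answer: $-642513816 + 31626 \sqrt{8283} \approx -6.3964 \cdot 10^{8}$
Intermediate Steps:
$w = 2$ ($w = - 2 \left(3 - 4\right) = \left(-2\right) \left(-1\right) = 2$)
$X{\left(k,j \right)} = -19 + j$
$N = \sqrt{8283}$ ($N = \sqrt{8300 + \left(-19 + 2\right)} = \sqrt{8300 - 17} = \sqrt{8283} \approx 91.011$)
$\left(N - 20316\right) \left(-7600 + 39226\right) = \left(\sqrt{8283} - 20316\right) \left(-7600 + 39226\right) = \left(-20316 + \sqrt{8283}\right) 31626 = -642513816 + 31626 \sqrt{8283}$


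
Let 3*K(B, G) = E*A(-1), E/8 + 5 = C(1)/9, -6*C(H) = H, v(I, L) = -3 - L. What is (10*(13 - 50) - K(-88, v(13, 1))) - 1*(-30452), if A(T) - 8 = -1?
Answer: 2444230/81 ≈ 30176.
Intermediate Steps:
A(T) = 7 (A(T) = 8 - 1 = 7)
C(H) = -H/6
E = -1084/27 (E = -40 + 8*(-⅙*1/9) = -40 + 8*(-⅙*⅑) = -40 + 8*(-1/54) = -40 - 4/27 = -1084/27 ≈ -40.148)
K(B, G) = -7588/81 (K(B, G) = (-1084/27*7)/3 = (⅓)*(-7588/27) = -7588/81)
(10*(13 - 50) - K(-88, v(13, 1))) - 1*(-30452) = (10*(13 - 50) - 1*(-7588/81)) - 1*(-30452) = (10*(-37) + 7588/81) + 30452 = (-370 + 7588/81) + 30452 = -22382/81 + 30452 = 2444230/81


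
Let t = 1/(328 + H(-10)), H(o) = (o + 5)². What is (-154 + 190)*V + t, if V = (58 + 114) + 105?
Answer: 3520117/353 ≈ 9972.0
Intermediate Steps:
H(o) = (5 + o)²
t = 1/353 (t = 1/(328 + (5 - 10)²) = 1/(328 + (-5)²) = 1/(328 + 25) = 1/353 ≈ 0.0028329)
V = 277 (V = 172 + 105 = 277)
(-154 + 190)*V + t = (-154 + 190)*277 + 1/353 = 36*277 + 1/353 = 9972 + 1/353 = 3520117/353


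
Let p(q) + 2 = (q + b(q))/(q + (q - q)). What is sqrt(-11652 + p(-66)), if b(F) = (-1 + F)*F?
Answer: 2*I*sqrt(2930) ≈ 108.26*I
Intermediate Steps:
b(F) = F*(-1 + F)
p(q) = -2 + (q + q*(-1 + q))/q (p(q) = -2 + (q + q*(-1 + q))/(q + (q - q)) = -2 + (q + q*(-1 + q))/(q + 0) = -2 + (q + q*(-1 + q))/q)
sqrt(-11652 + p(-66)) = sqrt(-11652 + (-2 - 66)) = sqrt(-11652 - 68) = sqrt(-11720) = 2*I*sqrt(2930)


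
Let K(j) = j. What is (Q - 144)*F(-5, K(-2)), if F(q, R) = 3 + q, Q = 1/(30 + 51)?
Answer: 23326/81 ≈ 287.98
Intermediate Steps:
Q = 1/81 ≈ 0.012346
(Q - 144)*F(-5, K(-2)) = (1/81 - 144)*(3 - 5) = -11663/81*(-2) = 23326/81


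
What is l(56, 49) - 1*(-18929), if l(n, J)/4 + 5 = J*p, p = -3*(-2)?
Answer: 20085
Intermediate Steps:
p = 6
l(n, J) = -20 + 24*J (l(n, J) = -20 + 4*(J*6) = -20 + 4*(6*J) = -20 + 24*J)
l(56, 49) - 1*(-18929) = (-20 + 24*49) - 1*(-18929) = (-20 + 1176) + 18929 = 1156 + 18929 = 20085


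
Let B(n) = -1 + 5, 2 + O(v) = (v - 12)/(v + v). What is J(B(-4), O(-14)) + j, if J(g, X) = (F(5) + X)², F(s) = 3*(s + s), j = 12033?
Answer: 2522493/196 ≈ 12870.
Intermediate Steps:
O(v) = -2 + (-12 + v)/(2*v) (O(v) = -2 + (v - 12)/(v + v) = -2 + (-12 + v)/((2*v)) = -2 + (-12 + v)*(1/(2*v)) = -2 + (-12 + v)/(2*v))
B(n) = 4
F(s) = 6*s (F(s) = 3*(2*s) = 6*s)
J(g, X) = (30 + X)² (J(g, X) = (6*5 + X)² = (30 + X)²)
J(B(-4), O(-14)) + j = (30 + (-3/2 - 6/(-14)))² + 12033 = (30 + (-3/2 - 6*(-1/14)))² + 12033 = (30 + (-3/2 + 3/7))² + 12033 = (30 - 15/14)² + 12033 = (405/14)² + 12033 = 164025/196 + 12033 = 2522493/196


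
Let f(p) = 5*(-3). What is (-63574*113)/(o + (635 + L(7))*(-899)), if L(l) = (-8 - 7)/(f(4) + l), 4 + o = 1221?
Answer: 57470896/4570669 ≈ 12.574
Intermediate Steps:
o = 1217 (o = -4 + 1221 = 1217)
f(p) = -15
L(l) = -15/(-15 + l) (L(l) = (-8 - 7)/(-15 + l) = -15/(-15 + l))
(-63574*113)/(o + (635 + L(7))*(-899)) = (-63574*113)/(1217 + (635 - 15/(-15 + 7))*(-899)) = -7183862/(1217 + (635 - 15/(-8))*(-899)) = -7183862/(1217 + (635 - 15*(-⅛))*(-899)) = -7183862/(1217 + (635 + 15/8)*(-899)) = -7183862/(1217 + (5095/8)*(-899)) = -7183862/(1217 - 4580405/8) = -7183862/(-4570669/8) = -7183862*(-8/4570669) = 57470896/4570669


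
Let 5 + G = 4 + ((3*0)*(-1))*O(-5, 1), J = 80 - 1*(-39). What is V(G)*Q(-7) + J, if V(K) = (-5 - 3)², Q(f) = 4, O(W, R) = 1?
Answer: 375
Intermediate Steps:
J = 119 (J = 80 + 39 = 119)
G = -1 (G = -5 + (4 + ((3*0)*(-1))*1) = -5 + (4 + (0*(-1))*1) = -5 + (4 + 0*1) = -5 + (4 + 0) = -5 + 4 = -1)
V(K) = 64 (V(K) = (-8)² = 64)
V(G)*Q(-7) + J = 64*4 + 119 = 256 + 119 = 375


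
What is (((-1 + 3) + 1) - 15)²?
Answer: 144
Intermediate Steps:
(((-1 + 3) + 1) - 15)² = ((2 + 1) - 15)² = (3 - 15)² = (-12)² = 144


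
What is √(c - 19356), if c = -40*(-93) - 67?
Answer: I*√15703 ≈ 125.31*I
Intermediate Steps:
c = 3653 (c = 3720 - 67 = 3653)
√(c - 19356) = √(3653 - 19356) = √(-15703) = I*√15703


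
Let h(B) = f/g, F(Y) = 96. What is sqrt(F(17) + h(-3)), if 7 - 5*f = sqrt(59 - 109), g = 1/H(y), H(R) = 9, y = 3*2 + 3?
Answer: sqrt(2715 - 225*I*sqrt(2))/5 ≈ 10.439 - 0.60964*I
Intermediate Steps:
y = 9 (y = 6 + 3 = 9)
g = 1/9 ≈ 0.11111
f = 7/5 - I*sqrt(2) (f = 7/5 - sqrt(59 - 109)/5 = 7/5 - I*sqrt(2) ≈ 1.4 - 1.4142*I)
h(B) = 63/5 - 9*I*sqrt(2) (h(B) = (7/5 - I*sqrt(2))/(1/9) = (7/5 - I*sqrt(2))*9 = 63/5 - 9*I*sqrt(2))
sqrt(F(17) + h(-3)) = sqrt(96 + (63/5 - 9*I*sqrt(2))) = sqrt(543/5 - 9*I*sqrt(2))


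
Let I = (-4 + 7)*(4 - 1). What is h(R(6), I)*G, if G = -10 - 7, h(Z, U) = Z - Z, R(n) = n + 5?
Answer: 0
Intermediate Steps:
I = 9 (I = 3*3 = 9)
R(n) = 5 + n
h(Z, U) = 0
G = -17
h(R(6), I)*G = 0*(-17) = 0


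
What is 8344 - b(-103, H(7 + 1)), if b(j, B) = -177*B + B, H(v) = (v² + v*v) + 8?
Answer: 32280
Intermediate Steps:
H(v) = 8 + 2*v² (H(v) = (v² + v²) + 8 = 2*v² + 8 = 8 + 2*v²)
b(j, B) = -176*B
8344 - b(-103, H(7 + 1)) = 8344 - (-176)*(8 + 2*(7 + 1)²) = 8344 - (-176)*(8 + 2*8²) = 8344 - (-176)*(8 + 2*64) = 8344 - (-176)*(8 + 128) = 8344 - (-176)*136 = 8344 - 1*(-23936) = 8344 + 23936 = 32280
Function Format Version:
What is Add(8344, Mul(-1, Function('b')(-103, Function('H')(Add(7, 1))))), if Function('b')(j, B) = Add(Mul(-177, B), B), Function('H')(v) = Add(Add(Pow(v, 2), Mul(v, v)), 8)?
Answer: 32280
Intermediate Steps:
Function('H')(v) = Add(8, Mul(2, Pow(v, 2))) (Function('H')(v) = Add(Add(Pow(v, 2), Pow(v, 2)), 8) = Add(Mul(2, Pow(v, 2)), 8) = Add(8, Mul(2, Pow(v, 2))))
Function('b')(j, B) = Mul(-176, B)
Add(8344, Mul(-1, Function('b')(-103, Function('H')(Add(7, 1))))) = Add(8344, Mul(-1, Mul(-176, Add(8, Mul(2, Pow(Add(7, 1), 2)))))) = Add(8344, Mul(-1, Mul(-176, Add(8, Mul(2, Pow(8, 2)))))) = Add(8344, Mul(-1, Mul(-176, Add(8, Mul(2, 64))))) = Add(8344, Mul(-1, Mul(-176, Add(8, 128)))) = Add(8344, Mul(-1, Mul(-176, 136))) = Add(8344, Mul(-1, -23936)) = Add(8344, 23936) = 32280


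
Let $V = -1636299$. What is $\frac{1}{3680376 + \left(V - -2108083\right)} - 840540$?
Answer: $- \frac{3490056566399}{4152160} \approx -8.4054 \cdot 10^{5}$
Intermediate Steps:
$\frac{1}{3680376 + \left(V - -2108083\right)} - 840540 = \frac{1}{3680376 - -471784} - 840540 = \frac{1}{3680376 + \left(-1636299 + 2108083\right)} - 840540 = \frac{1}{3680376 + 471784} - 840540 = \frac{1}{4152160} - 840540 = - \frac{3490056566399}{4152160}$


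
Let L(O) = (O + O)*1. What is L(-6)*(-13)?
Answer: 156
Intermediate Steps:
L(O) = 2*O (L(O) = (2*O)*1 = 2*O)
L(-6)*(-13) = (2*(-6))*(-13) = -12*(-13) = 156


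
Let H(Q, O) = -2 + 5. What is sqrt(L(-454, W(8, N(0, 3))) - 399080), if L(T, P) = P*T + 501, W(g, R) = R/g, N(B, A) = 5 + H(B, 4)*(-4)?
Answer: I*sqrt(1592727)/2 ≈ 631.02*I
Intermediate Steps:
H(Q, O) = 3
N(B, A) = -7 (N(B, A) = 5 + 3*(-4) = 5 - 12 = -7)
L(T, P) = 501 + P*T
sqrt(L(-454, W(8, N(0, 3))) - 399080) = sqrt((501 - 7/8*(-454)) - 399080) = sqrt((501 + 1589/4) - 399080) = sqrt(3593/4 - 399080) = sqrt(-1592727/4) = I*sqrt(1592727)/2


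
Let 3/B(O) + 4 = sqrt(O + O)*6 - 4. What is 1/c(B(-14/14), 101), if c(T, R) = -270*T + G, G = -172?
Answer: -4228/612601 - 1215*I*sqrt(2)/612601 ≈ -0.0069017 - 0.0028049*I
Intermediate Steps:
B(O) = 3/(-8 + 6*sqrt(2)*sqrt(O)) (B(O) = 3/(-4 + (sqrt(O + O)*6 - 4)) = 3/(-4 + (sqrt(2*O)*6 - 4)) = 3/(-4 + ((sqrt(2)*sqrt(O))*6 - 4)) = 3/(-4 + (6*sqrt(2)*sqrt(O) - 4)) = 3/(-4 + (-4 + 6*sqrt(2)*sqrt(O))) = 3/(-8 + 6*sqrt(2)*sqrt(O)))
c(T, R) = -172 - 270*T (c(T, R) = -270*T - 172 = -172 - 270*T)
1/c(B(-14/14), 101) = 1/(-172 - 405/(-4 + 3*sqrt(2)*sqrt(-14/14))) = 1/(-172 - 405/(-4 + 3*sqrt(2)*sqrt(-14*1/14))) = 1/(-172 - 405/(-4 + 3*sqrt(2)*sqrt(-1))) = 1/(-172 - 405/(-4 + 3*sqrt(2)*I)) = 1/(-172 - 405/(-4 + 3*I*sqrt(2)))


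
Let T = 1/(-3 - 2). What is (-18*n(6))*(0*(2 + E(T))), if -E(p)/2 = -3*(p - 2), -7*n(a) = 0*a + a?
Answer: 0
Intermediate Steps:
n(a) = -a/7 (n(a) = -(0*a + a)/7 = -(0 + a)/7 = -a/7)
T = -1/5 (T = 1/(-5) = -1/5 ≈ -0.20000)
E(p) = -12 + 6*p (E(p) = -(-6)*(p - 2) = -(-6)*(-2 + p) = -2*(6 - 3*p) = -12 + 6*p)
(-18*n(6))*(0*(2 + E(T))) = (-(-18)*6/7)*(0*(2 + (-12 + 6*(-1/5)))) = (-18*(-6/7))*(0*(2 + (-12 - 6/5))) = 108*(0*(2 - 66/5))/7 = 108*(0*(-56/5))/7 = (108/7)*0 = 0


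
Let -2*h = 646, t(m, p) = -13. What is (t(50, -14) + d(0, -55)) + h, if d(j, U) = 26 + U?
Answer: -365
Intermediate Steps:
h = -323 (h = -1/2*646 = -323)
(t(50, -14) + d(0, -55)) + h = (-13 + (26 - 55)) - 323 = (-13 - 29) - 323 = -42 - 323 = -365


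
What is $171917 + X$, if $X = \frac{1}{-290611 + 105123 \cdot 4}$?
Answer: $\frac{22328751878}{129881} \approx 1.7192 \cdot 10^{5}$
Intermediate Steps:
$X = \frac{1}{129881}$ ($X = \frac{1}{-290611 + 420492} = \frac{1}{129881} \approx 7.6994 \cdot 10^{-6}$)
$171917 + X = 171917 + \frac{1}{129881} = \frac{22328751878}{129881}$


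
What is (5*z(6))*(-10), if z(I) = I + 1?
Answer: -350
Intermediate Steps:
z(I) = 1 + I
(5*z(6))*(-10) = (5*(1 + 6))*(-10) = (5*7)*(-10) = 35*(-10) = -350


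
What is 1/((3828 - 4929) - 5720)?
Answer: -1/6821 ≈ -0.00014661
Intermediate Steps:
1/((3828 - 4929) - 5720) = 1/(-1101 - 5720) = 1/(-6821) = -1/6821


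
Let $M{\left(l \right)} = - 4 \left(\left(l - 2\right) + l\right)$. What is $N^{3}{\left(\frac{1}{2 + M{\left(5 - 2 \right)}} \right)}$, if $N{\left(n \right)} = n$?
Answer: $- \frac{1}{2744} \approx -0.00036443$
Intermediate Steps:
$M{\left(l \right)} = 8 - 8 l$ ($M{\left(l \right)} = - 4 \left(\left(-2 + l\right) + l\right) = - 4 \left(-2 + 2 l\right) = 8 - 8 l$)
$N^{3}{\left(\frac{1}{2 + M{\left(5 - 2 \right)}} \right)} = \left(\frac{1}{2 + \left(8 - 8 \left(5 - 2\right)\right)}\right)^{3} = \left(\frac{1}{2 + \left(8 - 24\right)}\right)^{3} = \left(\frac{1}{2 - 16}\right)^{3} = \left(\frac{1}{-14}\right)^{3} = \left(- \frac{1}{14}\right)^{3} = - \frac{1}{2744}$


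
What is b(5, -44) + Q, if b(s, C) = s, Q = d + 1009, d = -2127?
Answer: -1113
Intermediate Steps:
Q = -1118 (Q = -2127 + 1009 = -1118)
b(5, -44) + Q = 5 - 1118 = -1113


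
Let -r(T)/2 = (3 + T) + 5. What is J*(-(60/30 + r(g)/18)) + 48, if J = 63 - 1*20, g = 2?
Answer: 88/9 ≈ 9.7778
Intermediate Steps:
r(T) = -16 - 2*T (r(T) = -2*((3 + T) + 5) = -2*(8 + T) = -16 - 2*T)
J = 43 (J = 63 - 20 = 43)
J*(-(60/30 + r(g)/18)) + 48 = 43*(-(60/30 + (-16 - 2*2)/18)) + 48 = 43*(-(60*(1/30) + (-16 - 4)*(1/18))) + 48 = 43*(-(2 - 20*1/18)) + 48 = 43*(-(2 - 10/9)) + 48 = 43*(-1*8/9) + 48 = 43*(-8/9) + 48 = -344/9 + 48 = 88/9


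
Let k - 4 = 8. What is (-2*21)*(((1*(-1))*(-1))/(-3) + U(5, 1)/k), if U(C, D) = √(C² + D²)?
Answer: 14 - 7*√26/2 ≈ -3.8466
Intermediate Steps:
k = 12 (k = 4 + 8 = 12)
(-2*21)*(((1*(-1))*(-1))/(-3) + U(5, 1)/k) = (-2*21)*(((1*(-1))*(-1))/(-3) + √(5² + 1²)/12) = -42*(-1*(-1)*(-⅓) + √(25 + 1)*(1/12)) = -42*(1*(-⅓) + √26*(1/12)) = -42*(-⅓ + √26/12) = 14 - 7*√26/2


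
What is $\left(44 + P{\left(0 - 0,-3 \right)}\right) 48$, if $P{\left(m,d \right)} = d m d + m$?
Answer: $2112$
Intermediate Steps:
$P{\left(m,d \right)} = m + m d^{2}$ ($P{\left(m,d \right)} = m d^{2} + m = m + m d^{2}$)
$\left(44 + P{\left(0 - 0,-3 \right)}\right) 48 = \left(44 + \left(0 - 0\right) \left(1 + \left(-3\right)^{2}\right)\right) 48 = \left(44 + \left(0 + 0\right) \left(1 + 9\right)\right) 48 = \left(44 + 0 \cdot 10\right) 48 = \left(44 + 0\right) 48 = 44 \cdot 48 = 2112$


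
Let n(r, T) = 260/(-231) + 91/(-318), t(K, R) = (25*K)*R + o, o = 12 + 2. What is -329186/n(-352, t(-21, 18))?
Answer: 620034492/2659 ≈ 2.3318e+5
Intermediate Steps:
o = 14
t(K, R) = 14 + 25*K*R (t(K, R) = (25*K)*R + 14 = 25*K*R + 14 = 14 + 25*K*R)
n(r, T) = -34567/24486 (n(r, T) = 260*(-1/231) + 91*(-1/318) = -260/231 - 91/318 = -34567/24486)
-329186/n(-352, t(-21, 18)) = -329186/(-34567/24486) = -329186*(-24486/34567) = 620034492/2659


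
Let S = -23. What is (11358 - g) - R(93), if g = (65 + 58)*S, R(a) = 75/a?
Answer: 439772/31 ≈ 14186.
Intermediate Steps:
g = -2829 (g = (65 + 58)*(-23) = 123*(-23) = -2829)
(11358 - g) - R(93) = (11358 - 1*(-2829)) - 75/93 = (11358 + 2829) - 75/93 = 14187 - 1*25/31 = 14187 - 25/31 = 439772/31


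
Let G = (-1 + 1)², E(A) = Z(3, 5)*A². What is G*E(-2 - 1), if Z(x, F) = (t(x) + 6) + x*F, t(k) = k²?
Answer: 0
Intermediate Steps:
Z(x, F) = 6 + x² + F*x (Z(x, F) = (x² + 6) + x*F = (6 + x²) + F*x = 6 + x² + F*x)
E(A) = 30*A² (E(A) = (6 + 3² + 5*3)*A² = (6 + 9 + 15)*A² = 30*A²)
G = 0 (G = 0² = 0)
G*E(-2 - 1) = 0*(30*(-2 - 1)²) = 0*(30*(-3)²) = 0*(30*9) = 0*270 = 0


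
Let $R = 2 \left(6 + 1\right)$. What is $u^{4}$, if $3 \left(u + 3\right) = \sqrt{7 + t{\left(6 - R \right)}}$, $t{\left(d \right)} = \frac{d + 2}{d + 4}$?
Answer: $\frac{\left(18 - \sqrt{34}\right)^{4}}{1296} \approx 16.921$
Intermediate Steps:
$R = 14$ ($R = 2 \cdot 7 = 14$)
$t{\left(d \right)} = \frac{2 + d}{4 + d}$
$u = -3 + \frac{\sqrt{34}}{6}$ ($u = -3 + \frac{\sqrt{7 + \frac{2 + \left(6 - 14\right)}{4 + \left(6 - 14\right)}}}{3} = -3 + \frac{\sqrt{7 + \frac{2 - 8}{4 - 8}}}{3} = -3 + \frac{\sqrt{7 + \frac{1}{-4} \left(-6\right)}}{3} = -3 + \frac{\sqrt{7 - - \frac{3}{2}}}{3} = -3 + \frac{\sqrt{7 + \frac{3}{2}}}{3} = -3 + \frac{\sqrt{\frac{17}{2}}}{3} = -3 + \frac{\frac{1}{2} \sqrt{34}}{3} = -3 + \frac{\sqrt{34}}{6} \approx -2.0282$)
$u^{4} = \left(-3 + \frac{\sqrt{34}}{6}\right)^{4}$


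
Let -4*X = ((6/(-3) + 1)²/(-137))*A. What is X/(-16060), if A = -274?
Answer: 1/32120 ≈ 3.1133e-5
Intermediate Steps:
X = -½ (X = -(6/(-3) + 1)²/(-137)*(-274)/4 = -(6*(-⅓) + 1)²*(-1/137)*(-274)/4 = -(-2 + 1)²*(-1/137)*(-274)/4 = -(-1)²*(-1/137)*(-274)/4 = -1*(-1/137)*(-274)/4 = -(-1)*(-274)/548 = -¼*2 = -½ ≈ -0.50000)
X/(-16060) = -½/(-16060) = -½*(-1/16060) = 1/32120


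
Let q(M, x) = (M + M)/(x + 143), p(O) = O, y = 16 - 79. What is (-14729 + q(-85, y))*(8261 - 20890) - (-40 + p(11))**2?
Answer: 1488308293/8 ≈ 1.8604e+8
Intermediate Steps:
y = -63
q(M, x) = 2*M/(143 + x) (q(M, x) = (2*M)/(143 + x) = 2*M/(143 + x))
(-14729 + q(-85, y))*(8261 - 20890) - (-40 + p(11))**2 = (-14729 + 2*(-85)/(143 - 63))*(8261 - 20890) - (-40 + 11)**2 = (-14729 + 2*(-85)/80)*(-12629) - 1*(-29)**2 = (-14729 + 2*(-85)*(1/80))*(-12629) - 1*841 = (-14729 - 17/8)*(-12629) - 841 = -117849/8*(-12629) - 841 = 1488315021/8 - 841 = 1488308293/8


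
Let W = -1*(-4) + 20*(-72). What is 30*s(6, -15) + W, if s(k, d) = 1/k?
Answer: -1431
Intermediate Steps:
W = -1436 (W = 4 - 1440 = -1436)
30*s(6, -15) + W = 30/6 - 1436 = 30*(⅙) - 1436 = 5 - 1436 = -1431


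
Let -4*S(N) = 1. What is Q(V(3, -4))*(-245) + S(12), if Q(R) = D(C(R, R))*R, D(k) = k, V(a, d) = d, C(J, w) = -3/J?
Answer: 2939/4 ≈ 734.75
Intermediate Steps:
S(N) = -¼ (S(N) = -¼*1 = -¼)
Q(R) = -3 (Q(R) = (-3/R)*R = -3)
Q(V(3, -4))*(-245) + S(12) = -3*(-245) - ¼ = 735 - ¼ = 2939/4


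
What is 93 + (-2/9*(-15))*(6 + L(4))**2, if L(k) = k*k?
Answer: 5119/3 ≈ 1706.3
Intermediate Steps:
L(k) = k**2
93 + (-2/9*(-15))*(6 + L(4))**2 = 93 + (-2/9*(-15))*(6 + 4**2)**2 = 93 + (-2*1/9*(-15))*(6 + 16)**2 = 93 - 2/9*(-15)*22**2 = 93 + (10/3)*484 = 93 + 4840/3 = 5119/3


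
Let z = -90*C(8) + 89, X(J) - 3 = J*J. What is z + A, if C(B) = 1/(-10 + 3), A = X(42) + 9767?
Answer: 81451/7 ≈ 11636.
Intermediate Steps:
X(J) = 3 + J**2 (X(J) = 3 + J*J = 3 + J**2)
A = 11534 (A = (3 + 42**2) + 9767 = (3 + 1764) + 9767 = 1767 + 9767 = 11534)
C(B) = -1/7 (C(B) = 1/(-7) = -1/7)
z = 713/7 (z = -90*(-1/7) + 89 = 90/7 + 89 = 713/7 ≈ 101.86)
z + A = 713/7 + 11534 = 81451/7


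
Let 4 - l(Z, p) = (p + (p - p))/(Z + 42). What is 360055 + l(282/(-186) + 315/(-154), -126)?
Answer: 1348433231/3745 ≈ 3.6006e+5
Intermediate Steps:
l(Z, p) = 4 - p/(42 + Z) (l(Z, p) = 4 - (p + (p - p))/(Z + 42) = 4 - (p + 0)/(42 + Z) = 4 - p/(42 + Z))
360055 + l(282/(-186) + 315/(-154), -126) = 360055 + (168 - 1*(-126) + 4*(282/(-186) + 315/(-154)))/(42 + (282/(-186) + 315/(-154))) = 360055 + (168 + 126 + 4*(282*(-1/186) + 315*(-1/154)))/(42 + (282*(-1/186) + 315*(-1/154))) = 360055 + (168 + 126 + 4*(-47/31 - 45/22))/(42 + (-47/31 - 45/22)) = 360055 + (168 + 126 + 4*(-2429/682))/(42 - 2429/682) = 360055 + (168 + 126 - 4858/341)/(26215/682) = 360055 + (682/26215)*(95396/341) = 360055 + 27256/3745 = 1348433231/3745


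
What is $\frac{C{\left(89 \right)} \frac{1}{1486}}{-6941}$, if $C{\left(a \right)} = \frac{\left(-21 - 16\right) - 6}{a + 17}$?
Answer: $\frac{43}{1093318556} \approx 3.933 \cdot 10^{-8}$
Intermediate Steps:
$C{\left(a \right)} = - \frac{43}{17 + a}$ ($C{\left(a \right)} = \frac{\left(-21 - 16\right) - 6}{17 + a} = \frac{-37 - 6}{17 + a} = - \frac{43}{17 + a}$)
$\frac{C{\left(89 \right)} \frac{1}{1486}}{-6941} = \frac{- \frac{43}{17 + 89} \cdot \frac{1}{1486}}{-6941} = - \frac{43}{106} \cdot \frac{1}{1486} \left(- \frac{1}{6941}\right) = \left(-43\right) \frac{1}{106} \cdot \frac{1}{1486} \left(- \frac{1}{6941}\right) = \left(- \frac{43}{106}\right) \frac{1}{1486} \left(- \frac{1}{6941}\right) = \left(- \frac{43}{157516}\right) \left(- \frac{1}{6941}\right) = \frac{43}{1093318556}$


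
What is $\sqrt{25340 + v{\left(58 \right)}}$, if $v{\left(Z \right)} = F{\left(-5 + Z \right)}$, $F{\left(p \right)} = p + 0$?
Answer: $\sqrt{25393} \approx 159.35$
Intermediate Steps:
$F{\left(p \right)} = p$
$v{\left(Z \right)} = -5 + Z$
$\sqrt{25340 + v{\left(58 \right)}} = \sqrt{25340 + \left(-5 + 58\right)} = \sqrt{25340 + 53} = \sqrt{25393}$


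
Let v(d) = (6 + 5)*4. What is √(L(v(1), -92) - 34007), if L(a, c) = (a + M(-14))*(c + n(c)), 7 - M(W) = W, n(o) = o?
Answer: I*√45967 ≈ 214.4*I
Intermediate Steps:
M(W) = 7 - W
v(d) = 44 (v(d) = 11*4 = 44)
L(a, c) = 2*c*(21 + a) (L(a, c) = (a + (7 - 1*(-14)))*(c + c) = (a + (7 + 14))*(2*c) = (a + 21)*(2*c) = (21 + a)*(2*c) = 2*c*(21 + a))
√(L(v(1), -92) - 34007) = √(2*(-92)*(21 + 44) - 34007) = √(2*(-92)*65 - 34007) = √(-11960 - 34007) = √(-45967) = I*√45967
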